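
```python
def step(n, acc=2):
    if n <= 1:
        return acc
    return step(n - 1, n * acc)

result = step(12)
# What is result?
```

Accumulator trace (n, acc): (12, 2) -> (11, 24) -> (10, 264) -> (9, 2640) -> (8, 23760) -> (7, 190080) -> (6, 1330560) -> (5, 7983360) -> (4, 39916800) -> (3, 159667200) -> (2, 479001600) -> (1, 958003200) -> return 958003200

Answer: 958003200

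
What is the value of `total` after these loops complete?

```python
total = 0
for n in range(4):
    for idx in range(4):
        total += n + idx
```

Sum of all n+idx for n,idx in 4x4
`total` takes the values: 0 → 1 → 3 → 6 → 7 → 9 → 12 → 16 → 18 → 21 → 25 → 30 → 33 → 37 → 42 → 48

Answer: 48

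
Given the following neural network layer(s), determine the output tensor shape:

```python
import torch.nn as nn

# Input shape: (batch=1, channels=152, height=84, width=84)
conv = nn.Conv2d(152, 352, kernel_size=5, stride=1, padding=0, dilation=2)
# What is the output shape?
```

Input: (1, 152, 84, 84) -> Output: (1, 352, 76, 76)

Answer: (1, 352, 76, 76)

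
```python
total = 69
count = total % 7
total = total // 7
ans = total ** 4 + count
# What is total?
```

Trace:
`total = 69` → total = 69
`count = total % 7` → count = 6
`total = total // 7` → total = 9
`ans = total ** 4 + count` → ans = 6567
So total = 9

Answer: 9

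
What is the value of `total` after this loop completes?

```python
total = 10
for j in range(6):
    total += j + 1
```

Start at 10, add 1 to 6 = 31
`total` takes the values: 10 → 11 → 13 → 16 → 20 → 25 → 31

Answer: 31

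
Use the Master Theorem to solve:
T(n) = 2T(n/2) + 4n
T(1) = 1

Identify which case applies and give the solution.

a=2, b=2, f(n)=4n. log_2(2) = 1. Since c=1 = 1, Case 2 applies: T(n) = Θ(n^log_b(a) · log n) = O(n log n).

Answer: O(n log n) - Case 2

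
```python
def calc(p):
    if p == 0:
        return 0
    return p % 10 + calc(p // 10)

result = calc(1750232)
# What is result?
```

Sum of digits of 1750232: 2 + 3 + 2 + 0 + 5 + 7 + 1 = 20

Answer: 20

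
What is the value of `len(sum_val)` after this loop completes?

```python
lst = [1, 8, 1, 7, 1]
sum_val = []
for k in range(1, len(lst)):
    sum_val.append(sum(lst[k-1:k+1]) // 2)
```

Number of 2-element averages
`sum_val` takes the values: [] → [4] → [4, 4] → [4, 4, 4] → [4, 4, 4, 4]
So `len(sum_val)` = 4

Answer: 4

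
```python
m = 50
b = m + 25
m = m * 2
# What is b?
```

Trace:
`m = 50` → m = 50
`b = m + 25` → b = 75
`m = m * 2` → m = 100
So b = 75

Answer: 75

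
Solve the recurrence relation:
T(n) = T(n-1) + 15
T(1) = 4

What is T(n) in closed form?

Unrolling: T(n) = T(1) + 15·(n-1) = 4 + 15(n-1) = 15n - 11.

Answer: T(n) = 15n - 11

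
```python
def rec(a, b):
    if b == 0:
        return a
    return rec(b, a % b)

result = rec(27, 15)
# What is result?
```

rec(27, 15) -> rec(15, 12) -> rec(12, 3) -> rec(3, 0) -> 3

Answer: 3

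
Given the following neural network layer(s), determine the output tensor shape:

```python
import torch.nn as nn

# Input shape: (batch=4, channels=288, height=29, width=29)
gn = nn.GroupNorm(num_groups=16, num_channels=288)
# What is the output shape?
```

Input: (4, 288, 29, 29) -> Output: (4, 288, 29, 29)

Answer: (4, 288, 29, 29)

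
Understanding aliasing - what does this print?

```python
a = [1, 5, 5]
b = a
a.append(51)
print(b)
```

Key concept: basic list aliasing.
Step by step:
`a = [1, 5, 5]` → a = [1, 5, 5]
`b = a` → b = [1, 5, 5] (same object as a)
`a.append(51)` → a = [1, 5, 5, 51] (same object as b); b = [1, 5, 5, 51] (same object as a)
`print(b)` → prints [1, 5, 5, 51]

Answer: [1, 5, 5, 51]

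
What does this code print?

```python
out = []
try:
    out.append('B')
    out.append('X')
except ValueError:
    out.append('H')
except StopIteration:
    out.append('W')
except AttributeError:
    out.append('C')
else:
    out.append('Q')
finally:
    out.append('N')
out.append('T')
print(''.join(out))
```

Execution trace: 'B' (try body) → 'X' (try body, no exception) → 'Q' (else) → 'N' (finally) → 'T' (after the try/except). Output: BXQNT

Answer: BXQNT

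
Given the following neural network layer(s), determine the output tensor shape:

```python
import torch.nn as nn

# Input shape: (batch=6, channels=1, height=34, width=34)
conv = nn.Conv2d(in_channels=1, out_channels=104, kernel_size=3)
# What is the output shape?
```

Input: (6, 1, 34, 34) -> Output: (6, 104, 32, 32)

Answer: (6, 104, 32, 32)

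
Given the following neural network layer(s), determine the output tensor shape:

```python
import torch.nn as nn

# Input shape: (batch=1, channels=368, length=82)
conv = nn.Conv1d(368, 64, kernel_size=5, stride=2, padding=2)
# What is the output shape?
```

Input: (1, 368, 82) -> Output: (1, 64, 41)

Answer: (1, 64, 41)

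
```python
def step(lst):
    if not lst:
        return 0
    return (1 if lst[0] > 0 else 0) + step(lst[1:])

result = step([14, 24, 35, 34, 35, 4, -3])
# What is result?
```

Count of positive elements in [14, 24, 35, 34, 35, 4, -3] = 6

Answer: 6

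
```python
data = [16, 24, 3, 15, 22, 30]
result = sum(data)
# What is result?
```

Trace:
`data = [16, 24, 3, 15, 22, 30]` → data = [16, 24, 3, 15, 22, 30]
`result = sum(data)` → result = 110
So result = 110

Answer: 110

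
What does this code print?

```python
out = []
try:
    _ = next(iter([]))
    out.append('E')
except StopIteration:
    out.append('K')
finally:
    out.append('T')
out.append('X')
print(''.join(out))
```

Execution trace: 'K' (except StopIteration) → 'T' (finally) → 'X' (after the try/except). Output: KTX

Answer: KTX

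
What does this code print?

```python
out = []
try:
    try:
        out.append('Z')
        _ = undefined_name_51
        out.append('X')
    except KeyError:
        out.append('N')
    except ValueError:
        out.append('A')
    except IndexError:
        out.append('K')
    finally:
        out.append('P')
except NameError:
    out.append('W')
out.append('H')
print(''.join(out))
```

Execution trace: 'Z' (try body) → 'P' (finally) → 'W' (outer except NameError) → 'H' (after the try/except). Output: ZPWH

Answer: ZPWH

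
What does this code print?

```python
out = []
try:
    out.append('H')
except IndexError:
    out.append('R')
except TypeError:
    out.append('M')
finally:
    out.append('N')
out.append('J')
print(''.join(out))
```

Execution trace: 'H' (try body, no exception) → 'N' (finally) → 'J' (after the try/except). Output: HNJ

Answer: HNJ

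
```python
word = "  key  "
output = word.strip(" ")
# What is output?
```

Trace:
`word = "  key  "` → word = '  key  '
`output = word.strip(" ")` → output = 'key'
So output = 'key'

Answer: 'key'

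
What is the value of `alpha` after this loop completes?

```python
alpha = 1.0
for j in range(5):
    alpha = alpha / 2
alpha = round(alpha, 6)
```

Halving LR 5 times: 1 / 2^5
`alpha` takes the values: 1.0 → 0.5 → 0.25 → 0.125 → 0.0625 → 0.03125

Answer: 0.03125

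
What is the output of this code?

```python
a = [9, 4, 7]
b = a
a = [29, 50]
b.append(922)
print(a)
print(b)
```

Key concept: rebinding vs mutation: a is rebound to a new list, b still points at the original.
Step by step:
`a = [9, 4, 7]` → a = [9, 4, 7]
`b = a` → b = [9, 4, 7] (same object as a)
`a = [29, 50]` → a = [29, 50]
`b.append(922)` → b = [9, 4, 7, 922]
`print(a)` → prints [29, 50]
`print(b)` → prints [9, 4, 7, 922]

Answer:
[29, 50]
[9, 4, 7, 922]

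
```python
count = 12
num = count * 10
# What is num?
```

Trace:
`count = 12` → count = 12
`num = count * 10` → num = 120
So num = 120

Answer: 120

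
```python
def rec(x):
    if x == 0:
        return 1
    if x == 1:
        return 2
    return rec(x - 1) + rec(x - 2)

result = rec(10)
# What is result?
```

Build up from base cases: rec(0)=1, rec(1)=2, rec(2)=3, rec(3)=5, rec(4)=8, rec(5)=13, rec(6)=21, ..., rec(10)=144

Answer: 144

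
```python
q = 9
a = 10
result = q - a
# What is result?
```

Trace:
`q = 9` → q = 9
`a = 10` → a = 10
`result = q - a` → result = -1
So result = -1

Answer: -1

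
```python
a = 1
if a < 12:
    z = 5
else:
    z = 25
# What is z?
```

Trace:
`a = 1` → a = 1
`if a < 12: ...` → a < 12 is True → z = 5
So z = 5

Answer: 5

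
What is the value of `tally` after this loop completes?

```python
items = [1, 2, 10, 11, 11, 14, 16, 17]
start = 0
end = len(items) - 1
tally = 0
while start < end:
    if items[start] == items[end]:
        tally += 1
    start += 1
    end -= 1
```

Count matching pairs from ends
`tally` takes the values: 0 → 1

Answer: 1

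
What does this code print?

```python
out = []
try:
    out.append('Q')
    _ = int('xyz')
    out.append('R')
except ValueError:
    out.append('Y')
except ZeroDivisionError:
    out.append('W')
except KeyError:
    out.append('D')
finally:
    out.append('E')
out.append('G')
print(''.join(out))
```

Execution trace: 'Q' (try body) → 'Y' (except ValueError) → 'E' (finally) → 'G' (after the try/except). Output: QYEG

Answer: QYEG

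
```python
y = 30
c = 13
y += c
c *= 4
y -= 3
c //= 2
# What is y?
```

Trace:
`y = 30` → y = 30
`c = 13` → c = 13
`y += c` → y = 43
`c *= 4` → c = 52
`y -= 3` → y = 40
`c //= 2` → c = 26
So y = 40

Answer: 40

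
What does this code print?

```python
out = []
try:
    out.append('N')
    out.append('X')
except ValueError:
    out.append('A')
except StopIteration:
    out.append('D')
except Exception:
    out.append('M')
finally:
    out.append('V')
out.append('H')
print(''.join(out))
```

Execution trace: 'N' (try body) → 'X' (try body, no exception) → 'V' (finally) → 'H' (after the try/except). Output: NXVH

Answer: NXVH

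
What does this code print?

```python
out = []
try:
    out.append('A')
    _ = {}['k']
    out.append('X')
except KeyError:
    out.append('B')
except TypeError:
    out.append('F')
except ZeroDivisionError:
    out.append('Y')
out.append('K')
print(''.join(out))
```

Execution trace: 'A' (try body) → 'B' (except KeyError) → 'K' (after the try/except). Output: ABK

Answer: ABK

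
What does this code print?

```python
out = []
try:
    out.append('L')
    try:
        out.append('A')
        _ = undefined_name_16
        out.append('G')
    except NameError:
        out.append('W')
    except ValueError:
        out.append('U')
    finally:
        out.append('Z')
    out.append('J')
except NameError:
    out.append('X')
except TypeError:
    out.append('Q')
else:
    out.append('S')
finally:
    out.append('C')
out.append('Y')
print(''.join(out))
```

Execution trace: 'L' (try body) → 'A' (inner try body) → 'W' (inner except NameError) → 'Z' (inner finally) → 'J' (try body, no exception) → 'S' (else) → 'C' (finally) → 'Y' (after the try/except). Output: LAWZJSCY

Answer: LAWZJSCY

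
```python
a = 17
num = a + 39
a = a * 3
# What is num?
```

Trace:
`a = 17` → a = 17
`num = a + 39` → num = 56
`a = a * 3` → a = 51
So num = 56

Answer: 56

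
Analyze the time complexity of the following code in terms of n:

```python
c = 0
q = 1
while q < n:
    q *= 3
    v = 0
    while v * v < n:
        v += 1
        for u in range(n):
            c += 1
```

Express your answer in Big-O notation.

Each loop level contributes: log n × √n × n. Multiplying the contributions gives O(n√n log n).

Answer: O(n√n log n)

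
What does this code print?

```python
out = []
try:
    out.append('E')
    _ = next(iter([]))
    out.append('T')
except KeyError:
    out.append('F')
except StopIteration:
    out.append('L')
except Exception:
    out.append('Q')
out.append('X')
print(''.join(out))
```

Execution trace: 'E' (try body) → 'L' (except StopIteration) → 'X' (after the try/except). Output: ELX

Answer: ELX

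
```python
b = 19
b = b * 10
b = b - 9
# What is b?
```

Trace:
`b = 19` → b = 19
`b = b * 10` → b = 190
`b = b - 9` → b = 181
So b = 181

Answer: 181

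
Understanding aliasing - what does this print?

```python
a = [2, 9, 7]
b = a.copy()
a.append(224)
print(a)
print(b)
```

Key concept: list.copy() creates independent copy.
Step by step:
`a = [2, 9, 7]` → a = [2, 9, 7]
`b = a.copy()` → b = [2, 9, 7]
`a.append(224)` → a = [2, 9, 7, 224]
`print(a)` → prints [2, 9, 7, 224]
`print(b)` → prints [2, 9, 7]

Answer:
[2, 9, 7, 224]
[2, 9, 7]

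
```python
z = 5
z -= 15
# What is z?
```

Trace:
`z = 5` → z = 5
`z -= 15` → z = -10
So z = -10

Answer: -10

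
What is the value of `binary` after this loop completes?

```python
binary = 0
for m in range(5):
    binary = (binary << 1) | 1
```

Build 5 consecutive 1-bits: 0b11111
`binary` takes the values: 0 → 1 → 3 → 7 → 15 → 31

Answer: 31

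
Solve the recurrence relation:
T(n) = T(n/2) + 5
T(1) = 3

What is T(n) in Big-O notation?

Each step divides n by 2 and adds 5. After log_2(n) steps we reach T(1)=3. So T(n) = 5·log_2(n) + 3 = O(log n).

Answer: O(log n)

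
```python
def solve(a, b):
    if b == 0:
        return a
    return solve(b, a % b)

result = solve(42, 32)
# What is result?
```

solve(42, 32) -> solve(32, 10) -> solve(10, 2) -> solve(2, 0) -> 2

Answer: 2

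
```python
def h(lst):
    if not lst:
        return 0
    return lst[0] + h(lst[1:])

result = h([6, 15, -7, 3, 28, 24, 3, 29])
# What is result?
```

6 + 15 + (-7) + 3 + 28 + 24 + 3 + 29 + 0 = 101

Answer: 101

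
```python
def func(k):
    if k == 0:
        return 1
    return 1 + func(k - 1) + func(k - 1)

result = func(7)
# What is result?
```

func(k) = 1 + 2·func(k-1), func(0)=1. Closed form: (1+1)·2^7 - 1 = 255.

Answer: 255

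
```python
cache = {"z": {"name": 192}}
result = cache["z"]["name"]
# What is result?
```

Trace:
`cache = {"z": {"name": 192}}` → cache = {'z': {'name': 192}}
`result = cache["z"]["name"]` → result = 192
So result = 192

Answer: 192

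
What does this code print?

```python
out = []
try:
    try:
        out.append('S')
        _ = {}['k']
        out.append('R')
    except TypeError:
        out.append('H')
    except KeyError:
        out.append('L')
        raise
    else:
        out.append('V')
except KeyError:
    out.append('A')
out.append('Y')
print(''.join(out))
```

Execution trace: 'S' (inner try body) → 'L' (inner except KeyError) → 'A' (outer except KeyError) → 'Y' (after the try/except). Output: SLAY

Answer: SLAY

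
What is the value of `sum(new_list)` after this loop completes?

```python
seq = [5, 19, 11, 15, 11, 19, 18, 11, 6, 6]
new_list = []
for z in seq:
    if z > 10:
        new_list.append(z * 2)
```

Sum of doubled values > 10
`new_list` takes the values: [] → [38] → [38, 22] → [38, 22, 30] → [38, 22, 30, 22] → [38, 22, 30, 22, 38] → [38, 22, 30, 22, 38, 36] → [38, 22, 30, 22, 38, 36, 22]
So `sum(new_list)` = 208

Answer: 208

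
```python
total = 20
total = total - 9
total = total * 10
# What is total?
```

Trace:
`total = 20` → total = 20
`total = total - 9` → total = 11
`total = total * 10` → total = 110
So total = 110

Answer: 110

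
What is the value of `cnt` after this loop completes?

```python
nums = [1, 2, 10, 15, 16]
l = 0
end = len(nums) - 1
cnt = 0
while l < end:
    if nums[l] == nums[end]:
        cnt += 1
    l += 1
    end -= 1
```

Count matching pairs from ends
`cnt` takes the values: 0

Answer: 0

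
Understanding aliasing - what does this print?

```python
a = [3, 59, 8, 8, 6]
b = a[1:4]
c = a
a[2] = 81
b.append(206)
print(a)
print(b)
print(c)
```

Key concept: slice vs alias.
Step by step:
`a = [3, 59, 8, 8, 6]` → a = [3, 59, 8, 8, 6]
`b = a[1:4]` → b = [59, 8, 8]
`c = a` → c = [3, 59, 8, 8, 6] (same object as a)
`a[2] = 81` → a = [3, 59, 81, 8, 6] (same object as c); c = [3, 59, 81, 8, 6] (same object as a)
`b.append(206)` → b = [59, 8, 8, 206]
`print(a)` → prints [3, 59, 81, 8, 6]
`print(b)` → prints [59, 8, 8, 206]
`print(c)` → prints [3, 59, 81, 8, 6]

Answer:
[3, 59, 81, 8, 6]
[59, 8, 8, 206]
[3, 59, 81, 8, 6]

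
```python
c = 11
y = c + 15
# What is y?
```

Trace:
`c = 11` → c = 11
`y = c + 15` → y = 26
So y = 26

Answer: 26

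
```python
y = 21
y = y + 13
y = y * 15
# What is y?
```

Trace:
`y = 21` → y = 21
`y = y + 13` → y = 34
`y = y * 15` → y = 510
So y = 510

Answer: 510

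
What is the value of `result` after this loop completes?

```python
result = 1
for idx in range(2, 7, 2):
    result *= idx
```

Product of even numbers 2 to 6
`result` takes the values: 1 → 2 → 8 → 48

Answer: 48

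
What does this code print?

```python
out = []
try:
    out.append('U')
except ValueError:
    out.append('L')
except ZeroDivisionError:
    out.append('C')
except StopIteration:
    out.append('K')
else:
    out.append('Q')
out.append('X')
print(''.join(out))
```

Execution trace: 'U' (try body, no exception) → 'Q' (else) → 'X' (after the try/except). Output: UQX

Answer: UQX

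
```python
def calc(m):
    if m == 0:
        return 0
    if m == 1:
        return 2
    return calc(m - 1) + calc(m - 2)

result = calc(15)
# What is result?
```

Build up from base cases: calc(0)=0, calc(1)=2, calc(2)=2, calc(3)=4, calc(4)=6, calc(5)=10, calc(6)=16, ..., calc(15)=1220

Answer: 1220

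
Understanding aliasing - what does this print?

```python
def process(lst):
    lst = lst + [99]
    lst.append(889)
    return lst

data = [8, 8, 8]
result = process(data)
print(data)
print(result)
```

Key concept: rebinding parameter vs mutation.
Step by step:
`data = [8, 8, 8]` → data = [8, 8, 8]
`result = process(data)` → result = [8, 8, 8, 99, 889]
`print(data)` → prints [8, 8, 8]
`print(result)` → prints [8, 8, 8, 99, 889]

Answer:
[8, 8, 8]
[8, 8, 8, 99, 889]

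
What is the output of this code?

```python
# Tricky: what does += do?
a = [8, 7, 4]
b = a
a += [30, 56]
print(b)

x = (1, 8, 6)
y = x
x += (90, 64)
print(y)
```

Key concept: += behavior differs for mutable vs immutable.
Step by step:
`a = [8, 7, 4]` → a = [8, 7, 4]
`b = a` → b = [8, 7, 4] (same object as a)
`a += [30, 56]` → a = [8, 7, 4, 30, 56] (same object as b); b = [8, 7, 4, 30, 56] (same object as a)
`print(b)` → prints [8, 7, 4, 30, 56]
`x = (1, 8, 6)` → x = (1, 8, 6)
`y = x` → y = (1, 8, 6)
`x += (90, 64)` → x = (1, 8, 6, 90, 64)
`print(y)` → prints (1, 8, 6)

Answer:
[8, 7, 4, 30, 56]
(1, 8, 6)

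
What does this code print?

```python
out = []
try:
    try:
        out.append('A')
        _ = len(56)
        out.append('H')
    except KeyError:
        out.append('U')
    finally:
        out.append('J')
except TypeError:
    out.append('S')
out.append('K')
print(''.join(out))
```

Execution trace: 'A' (try body) → 'J' (finally) → 'S' (outer except TypeError) → 'K' (after the try/except). Output: AJSK

Answer: AJSK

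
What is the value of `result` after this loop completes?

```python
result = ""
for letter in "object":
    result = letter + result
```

Reverse 'object'
`result` takes the values: "" → "o" → "bo" → "jbo" → "ejbo" → "cejbo" → "tcejbo"

Answer: "tcejbo"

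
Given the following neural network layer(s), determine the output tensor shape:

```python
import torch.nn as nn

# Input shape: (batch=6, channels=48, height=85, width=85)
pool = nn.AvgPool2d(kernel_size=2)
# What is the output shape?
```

Input: (6, 48, 85, 85) -> Output: (6, 48, 42, 42)

Answer: (6, 48, 42, 42)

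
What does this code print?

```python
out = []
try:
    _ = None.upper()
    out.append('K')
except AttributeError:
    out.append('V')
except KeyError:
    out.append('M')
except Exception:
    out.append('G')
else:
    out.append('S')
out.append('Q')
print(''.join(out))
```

Execution trace: 'V' (except AttributeError) → 'Q' (after the try/except). Output: VQ

Answer: VQ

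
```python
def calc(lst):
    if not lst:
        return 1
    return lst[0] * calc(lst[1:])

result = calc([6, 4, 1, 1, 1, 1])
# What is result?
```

Product over [6, 4, 1, 1, 1, 1] = 6 * 4 * 1 * 1 * 1 * 1 = 24

Answer: 24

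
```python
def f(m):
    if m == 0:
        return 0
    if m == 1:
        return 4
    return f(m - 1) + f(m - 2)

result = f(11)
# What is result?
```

Build up from base cases: f(0)=0, f(1)=4, f(2)=4, f(3)=8, f(4)=12, f(5)=20, f(6)=32, ..., f(11)=356

Answer: 356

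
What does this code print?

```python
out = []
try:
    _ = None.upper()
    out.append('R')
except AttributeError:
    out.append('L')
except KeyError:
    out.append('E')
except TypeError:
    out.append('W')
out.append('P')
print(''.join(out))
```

Execution trace: 'L' (except AttributeError) → 'P' (after the try/except). Output: LP

Answer: LP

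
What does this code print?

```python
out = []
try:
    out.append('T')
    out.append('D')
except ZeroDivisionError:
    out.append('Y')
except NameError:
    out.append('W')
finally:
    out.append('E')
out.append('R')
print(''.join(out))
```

Execution trace: 'T' (try body) → 'D' (try body, no exception) → 'E' (finally) → 'R' (after the try/except). Output: TDER

Answer: TDER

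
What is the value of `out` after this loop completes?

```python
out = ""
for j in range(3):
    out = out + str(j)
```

Concatenate digits 0 to 2
`out` takes the values: "" → "0" → "01" → "012"

Answer: "012"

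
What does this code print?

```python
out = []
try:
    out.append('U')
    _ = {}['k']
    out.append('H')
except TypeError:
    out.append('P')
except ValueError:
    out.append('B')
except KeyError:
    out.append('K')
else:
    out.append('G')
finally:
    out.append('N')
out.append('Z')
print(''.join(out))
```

Execution trace: 'U' (try body) → 'K' (except KeyError) → 'N' (finally) → 'Z' (after the try/except). Output: UKNZ

Answer: UKNZ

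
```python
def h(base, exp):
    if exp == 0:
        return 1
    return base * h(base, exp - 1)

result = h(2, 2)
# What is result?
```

h(2, 2) = 2 * 2 = 4

Answer: 4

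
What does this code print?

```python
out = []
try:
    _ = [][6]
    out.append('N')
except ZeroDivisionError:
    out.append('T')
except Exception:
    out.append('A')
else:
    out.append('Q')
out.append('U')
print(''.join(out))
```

Execution trace: 'A' (except Exception) → 'U' (after the try/except). Output: AU

Answer: AU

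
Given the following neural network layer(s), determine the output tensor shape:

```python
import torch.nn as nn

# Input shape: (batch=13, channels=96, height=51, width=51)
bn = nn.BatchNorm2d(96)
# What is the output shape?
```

Input: (13, 96, 51, 51) -> Output: (13, 96, 51, 51)

Answer: (13, 96, 51, 51)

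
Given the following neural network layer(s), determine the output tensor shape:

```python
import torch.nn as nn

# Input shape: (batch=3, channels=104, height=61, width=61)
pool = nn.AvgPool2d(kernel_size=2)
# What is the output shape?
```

Input: (3, 104, 61, 61) -> Output: (3, 104, 30, 30)

Answer: (3, 104, 30, 30)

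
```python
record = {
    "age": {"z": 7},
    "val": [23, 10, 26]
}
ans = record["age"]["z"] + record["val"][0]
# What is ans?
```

Trace:
`record = { ...` → record = {'age': {'z': 7}, 'val': [23, 10, 26]}
`ans = record["age"]["z"] + record["val"][0]` → ans = 30
So ans = 30

Answer: 30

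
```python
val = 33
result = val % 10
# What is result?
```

Trace:
`val = 33` → val = 33
`result = val % 10` → result = 3
So result = 3

Answer: 3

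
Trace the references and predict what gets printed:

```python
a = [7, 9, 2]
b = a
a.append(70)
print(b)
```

Key concept: basic list aliasing.
Step by step:
`a = [7, 9, 2]` → a = [7, 9, 2]
`b = a` → b = [7, 9, 2] (same object as a)
`a.append(70)` → a = [7, 9, 2, 70] (same object as b); b = [7, 9, 2, 70] (same object as a)
`print(b)` → prints [7, 9, 2, 70]

Answer: [7, 9, 2, 70]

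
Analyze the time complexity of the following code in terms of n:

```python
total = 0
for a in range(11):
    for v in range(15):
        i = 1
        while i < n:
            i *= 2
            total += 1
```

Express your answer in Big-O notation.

Each loop level contributes: 1 × 1 × log n. Multiplying the contributions gives O(log n).

Answer: O(log n)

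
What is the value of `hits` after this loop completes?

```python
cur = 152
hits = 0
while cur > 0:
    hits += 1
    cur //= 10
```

Count digits by repeated division by 10
`hits` takes the values: 0 → 1 → 2 → 3

Answer: 3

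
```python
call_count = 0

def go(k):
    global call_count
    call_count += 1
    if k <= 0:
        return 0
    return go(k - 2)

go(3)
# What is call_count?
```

Linear recursion stepping by 2: 3 calls from k=3 down to ≤0.

Answer: 3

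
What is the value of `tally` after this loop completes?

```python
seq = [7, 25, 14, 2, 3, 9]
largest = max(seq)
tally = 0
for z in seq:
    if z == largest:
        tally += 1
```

Count of max value 25 in [7, 25, 14, 2, 3, 9]
`tally` takes the values: 0 → 1

Answer: 1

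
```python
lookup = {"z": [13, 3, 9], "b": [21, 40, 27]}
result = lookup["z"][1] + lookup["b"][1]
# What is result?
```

Trace:
`lookup = {"z": [13, 3, 9], "b": [21, 40, 27]}` → lookup = {'z': [13, 3, 9], 'b': [21, 40, 27]}
`result = lookup["z"][1] + lookup["b"][1]` → result = 43
So result = 43

Answer: 43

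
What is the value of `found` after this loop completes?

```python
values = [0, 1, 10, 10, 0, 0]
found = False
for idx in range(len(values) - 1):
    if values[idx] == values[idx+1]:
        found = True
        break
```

Check consecutive duplicates in [0, 1, 10, 10, 0, 0]
`found` takes the values: False → True

Answer: True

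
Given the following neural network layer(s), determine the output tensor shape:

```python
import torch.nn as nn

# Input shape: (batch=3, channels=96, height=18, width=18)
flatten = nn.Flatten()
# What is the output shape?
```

Input: (3, 96, 18, 18) -> Output: (3, 31104)

Answer: (3, 31104)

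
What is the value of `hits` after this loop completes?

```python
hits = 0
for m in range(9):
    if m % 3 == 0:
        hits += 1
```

Count numbers divisible by 3 in range(9)
`hits` takes the values: 0 → 1 → 2 → 3

Answer: 3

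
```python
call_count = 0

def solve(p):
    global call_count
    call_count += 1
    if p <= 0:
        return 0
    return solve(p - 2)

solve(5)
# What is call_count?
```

Linear recursion stepping by 2: 4 calls from p=5 down to ≤0.

Answer: 4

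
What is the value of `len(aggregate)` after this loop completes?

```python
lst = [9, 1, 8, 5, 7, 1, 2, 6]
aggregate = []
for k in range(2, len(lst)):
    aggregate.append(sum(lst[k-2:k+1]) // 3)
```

Number of 3-element averages
`aggregate` takes the values: [] → [6] → [6, 4] → [6, 4, 6] → [6, 4, 6, 4] → [6, 4, 6, 4, 3] → [6, 4, 6, 4, 3, 3]
So `len(aggregate)` = 6

Answer: 6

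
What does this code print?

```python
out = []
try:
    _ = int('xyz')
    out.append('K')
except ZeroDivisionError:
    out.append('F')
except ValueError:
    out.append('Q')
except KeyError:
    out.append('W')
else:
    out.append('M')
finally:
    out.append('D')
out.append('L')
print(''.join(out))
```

Execution trace: 'Q' (except ValueError) → 'D' (finally) → 'L' (after the try/except). Output: QDL

Answer: QDL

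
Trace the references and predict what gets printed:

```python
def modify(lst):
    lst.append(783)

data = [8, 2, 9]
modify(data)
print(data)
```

Key concept: function modifies passed list.
Step by step:
`data = [8, 2, 9]` → data = [8, 2, 9]
`modify(data)` → data = [8, 2, 9, 783]
`print(data)` → prints [8, 2, 9, 783]

Answer: [8, 2, 9, 783]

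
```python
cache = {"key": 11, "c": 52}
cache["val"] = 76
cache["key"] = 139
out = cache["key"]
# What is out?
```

Trace:
`cache = {"key": 11, "c": 52}` → cache = {'key': 11, 'c': 52}
`cache["val"] = 76` → cache = {'key': 11, 'c': 52, 'val': 76}
`cache["key"] = 139` → cache = {'key': 139, 'c': 52, 'val': 76}
`out = cache["key"]` → out = 139
So out = 139

Answer: 139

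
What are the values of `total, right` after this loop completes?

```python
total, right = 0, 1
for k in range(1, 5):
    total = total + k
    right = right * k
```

Sum and factorial of 1 to 4
`total, right` takes the values: (0, 1) → (1, 1) → (3, 1) → (3, 2) → (6, 2) → (6, 6) → (10, 6) → (10, 24)

Answer: 10, 24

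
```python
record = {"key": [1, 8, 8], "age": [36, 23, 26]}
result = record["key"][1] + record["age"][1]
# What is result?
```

Trace:
`record = {"key": [1, 8, 8], "age": [36, 23, 26]}` → record = {'key': [1, 8, 8], 'age': [36, 23, 26]}
`result = record["key"][1] + record["age"][1]` → result = 31
So result = 31

Answer: 31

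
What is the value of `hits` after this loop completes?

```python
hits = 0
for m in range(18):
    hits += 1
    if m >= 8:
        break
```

Loop breaks when m reaches 8, hits is 9
`hits` takes the values: 0 → 1 → 2 → 3 → 4 → 5 → 6 → 7 → 8 → 9

Answer: 9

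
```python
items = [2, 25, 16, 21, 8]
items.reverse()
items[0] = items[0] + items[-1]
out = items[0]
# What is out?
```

Trace:
`items = [2, 25, 16, 21, 8]` → items = [2, 25, 16, 21, 8]
`items.reverse()` → items = [8, 21, 16, 25, 2]
`items[0] = items[0] + items[-1]` → items = [10, 21, 16, 25, 2]
`out = items[0]` → out = 10
So out = 10

Answer: 10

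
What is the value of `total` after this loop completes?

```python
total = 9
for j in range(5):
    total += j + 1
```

Start at 9, add 1 to 5 = 24
`total` takes the values: 9 → 10 → 12 → 15 → 19 → 24

Answer: 24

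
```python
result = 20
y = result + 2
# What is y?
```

Trace:
`result = 20` → result = 20
`y = result + 2` → y = 22
So y = 22

Answer: 22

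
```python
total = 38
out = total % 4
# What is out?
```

Trace:
`total = 38` → total = 38
`out = total % 4` → out = 2
So out = 2

Answer: 2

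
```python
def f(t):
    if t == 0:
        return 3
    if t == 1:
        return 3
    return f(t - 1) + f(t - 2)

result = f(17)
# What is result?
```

Build up from base cases: f(0)=3, f(1)=3, f(2)=6, f(3)=9, f(4)=15, f(5)=24, f(6)=39, ..., f(17)=7752

Answer: 7752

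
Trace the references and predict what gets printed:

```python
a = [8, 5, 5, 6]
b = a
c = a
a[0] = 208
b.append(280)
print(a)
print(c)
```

Key concept: multiple aliases.
Step by step:
`a = [8, 5, 5, 6]` → a = [8, 5, 5, 6]
`b = a` → b = [8, 5, 5, 6] (same object as a)
`c = a` → c = [8, 5, 5, 6] (same object as a, b)
`a[0] = 208` → a = [208, 5, 5, 6] (same object as b, c); b = [208, 5, 5, 6] (same object as a, c); c = [208, 5, 5, 6] (same object as a, b)
`b.append(280)` → a = [208, 5, 5, 6, 280] (same object as b, c); b = [208, 5, 5, 6, 280] (same object as a, c); c = [208, 5, 5, 6, 280] (same object as a, b)
`print(a)` → prints [208, 5, 5, 6, 280]
`print(c)` → prints [208, 5, 5, 6, 280]

Answer:
[208, 5, 5, 6, 280]
[208, 5, 5, 6, 280]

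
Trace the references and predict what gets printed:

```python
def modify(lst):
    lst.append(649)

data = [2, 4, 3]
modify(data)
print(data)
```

Key concept: function modifies passed list.
Step by step:
`data = [2, 4, 3]` → data = [2, 4, 3]
`modify(data)` → data = [2, 4, 3, 649]
`print(data)` → prints [2, 4, 3, 649]

Answer: [2, 4, 3, 649]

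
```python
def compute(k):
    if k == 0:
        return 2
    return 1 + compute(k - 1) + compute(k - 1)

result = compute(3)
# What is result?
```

compute(k) = 1 + 2·compute(k-1), compute(0)=2. Closed form: (2+1)·2^3 - 1 = 23.

Answer: 23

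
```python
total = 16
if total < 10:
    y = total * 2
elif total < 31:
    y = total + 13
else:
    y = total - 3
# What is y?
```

Trace:
`total = 16` → total = 16
`if total < 10: ...` → total < 10 is False, total < 31 is True → y = 29
So y = 29

Answer: 29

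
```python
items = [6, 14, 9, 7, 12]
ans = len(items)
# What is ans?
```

Trace:
`items = [6, 14, 9, 7, 12]` → items = [6, 14, 9, 7, 12]
`ans = len(items)` → ans = 5
So ans = 5

Answer: 5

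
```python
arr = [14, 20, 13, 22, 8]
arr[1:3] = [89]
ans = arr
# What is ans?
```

Trace:
`arr = [14, 20, 13, 22, 8]` → arr = [14, 20, 13, 22, 8]
`arr[1:3] = [89]` → arr = [14, 89, 22, 8]
`ans = arr` → ans = [14, 89, 22, 8]
So ans = [14, 89, 22, 8]

Answer: [14, 89, 22, 8]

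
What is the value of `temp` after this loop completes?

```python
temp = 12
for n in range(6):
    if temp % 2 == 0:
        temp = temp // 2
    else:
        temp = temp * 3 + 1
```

Collatz-style transformation from 12
`temp` takes the values: 12 → 6 → 3 → 10 → 5 → 16 → 8

Answer: 8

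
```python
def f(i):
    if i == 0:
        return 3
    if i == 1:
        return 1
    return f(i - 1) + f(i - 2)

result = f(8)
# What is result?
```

Build up from base cases: f(0)=3, f(1)=1, f(2)=4, f(3)=5, f(4)=9, f(5)=14, f(6)=23, ..., f(8)=60

Answer: 60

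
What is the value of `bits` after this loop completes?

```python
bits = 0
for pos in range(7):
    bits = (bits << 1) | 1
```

Build 7 consecutive 1-bits: 0b1111111
`bits` takes the values: 0 → 1 → 3 → 7 → 15 → 31 → 63 → 127

Answer: 127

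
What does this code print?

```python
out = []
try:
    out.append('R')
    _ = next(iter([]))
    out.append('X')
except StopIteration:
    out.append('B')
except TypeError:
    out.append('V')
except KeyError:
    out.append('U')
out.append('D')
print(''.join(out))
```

Execution trace: 'R' (try body) → 'B' (except StopIteration) → 'D' (after the try/except). Output: RBD

Answer: RBD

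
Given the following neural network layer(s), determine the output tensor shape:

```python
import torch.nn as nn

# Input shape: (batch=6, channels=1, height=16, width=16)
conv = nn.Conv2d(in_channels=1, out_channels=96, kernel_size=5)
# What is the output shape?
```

Input: (6, 1, 16, 16) -> Output: (6, 96, 12, 12)

Answer: (6, 96, 12, 12)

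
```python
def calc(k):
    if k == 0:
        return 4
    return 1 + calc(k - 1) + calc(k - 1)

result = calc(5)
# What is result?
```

calc(k) = 1 + 2·calc(k-1), calc(0)=4. Closed form: (4+1)·2^5 - 1 = 159.

Answer: 159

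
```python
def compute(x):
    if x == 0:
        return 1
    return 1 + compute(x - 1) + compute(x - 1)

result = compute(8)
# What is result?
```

compute(x) = 1 + 2·compute(x-1), compute(0)=1. Closed form: (1+1)·2^8 - 1 = 511.

Answer: 511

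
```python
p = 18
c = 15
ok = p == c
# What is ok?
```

Trace:
`p = 18` → p = 18
`c = 15` → c = 15
`ok = p == c` → ok = False
So ok = False

Answer: False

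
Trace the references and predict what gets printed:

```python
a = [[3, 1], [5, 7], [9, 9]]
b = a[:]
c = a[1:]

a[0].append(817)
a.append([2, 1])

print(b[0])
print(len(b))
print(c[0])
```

Key concept: slice with nested mutation.
Step by step:
`a = [[3, 1], [5, 7], [9, 9]]` → a = [[3, 1], [5, 7], [9, 9]]
`b = a[:]` → b = [[3, 1], [5, 7], [9, 9]]
`c = a[1:]` → c = [[5, 7], [9, 9]]
`a[0].append(817)` → a = [[3, 1, 817], [5, 7], [9, 9]]; b = [[3, 1, 817], [5, 7], [9, 9]]
`a.append([2, 1])` → a = [[3, 1, 817], [5, 7], [9, 9], [2, 1]]
`print(b[0])` → prints [3, 1, 817]
`print(len(b))` → prints 3
`print(c[0])` → prints [5, 7]

Answer:
[3, 1, 817]
3
[5, 7]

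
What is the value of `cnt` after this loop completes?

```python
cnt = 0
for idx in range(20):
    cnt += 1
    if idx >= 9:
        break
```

Loop breaks when idx reaches 9, cnt is 10
`cnt` takes the values: 0 → 1 → 2 → 3 → 4 → 5 → 6 → 7 → 8 → 9 → 10

Answer: 10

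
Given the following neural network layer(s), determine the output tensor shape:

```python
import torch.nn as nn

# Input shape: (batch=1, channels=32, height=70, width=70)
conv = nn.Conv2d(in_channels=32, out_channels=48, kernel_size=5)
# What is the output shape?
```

Input: (1, 32, 70, 70) -> Output: (1, 48, 66, 66)

Answer: (1, 48, 66, 66)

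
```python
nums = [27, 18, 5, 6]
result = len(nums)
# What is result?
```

Trace:
`nums = [27, 18, 5, 6]` → nums = [27, 18, 5, 6]
`result = len(nums)` → result = 4
So result = 4

Answer: 4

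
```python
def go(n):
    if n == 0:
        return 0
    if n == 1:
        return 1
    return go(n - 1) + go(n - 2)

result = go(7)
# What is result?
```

Build up from base cases: go(0)=0, go(1)=1, go(2)=1, go(3)=2, go(4)=3, go(5)=5, go(6)=8, ..., go(7)=13

Answer: 13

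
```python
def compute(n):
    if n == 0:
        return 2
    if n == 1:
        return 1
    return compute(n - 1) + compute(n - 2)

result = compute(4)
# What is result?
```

Build up from base cases: compute(0)=2, compute(1)=1, compute(2)=3, compute(3)=4, compute(4)=7

Answer: 7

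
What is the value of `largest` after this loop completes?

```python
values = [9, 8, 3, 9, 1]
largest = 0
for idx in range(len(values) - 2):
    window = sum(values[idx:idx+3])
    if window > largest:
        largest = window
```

Max sum of 3-element window in [9, 8, 3, 9, 1]
`largest` takes the values: 0 → 20

Answer: 20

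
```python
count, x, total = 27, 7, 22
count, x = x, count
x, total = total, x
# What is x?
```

Trace:
`count, x, total = 27, 7, 22` → count = 27; x = 7; total = 22
`count, x = x, count` → count = 7; x = 27
`x, total = total, x` → x = 22; total = 27
So x = 22

Answer: 22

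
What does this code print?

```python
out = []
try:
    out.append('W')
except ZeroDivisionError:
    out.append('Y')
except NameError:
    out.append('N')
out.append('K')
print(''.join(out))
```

Execution trace: 'W' (try body, no exception) → 'K' (after the try/except). Output: WK

Answer: WK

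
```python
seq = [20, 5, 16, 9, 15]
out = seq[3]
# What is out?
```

Trace:
`seq = [20, 5, 16, 9, 15]` → seq = [20, 5, 16, 9, 15]
`out = seq[3]` → out = 9
So out = 9

Answer: 9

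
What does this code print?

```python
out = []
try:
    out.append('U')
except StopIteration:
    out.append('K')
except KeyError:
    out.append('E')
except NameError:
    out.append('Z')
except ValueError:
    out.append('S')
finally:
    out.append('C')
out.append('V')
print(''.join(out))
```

Execution trace: 'U' (try body, no exception) → 'C' (finally) → 'V' (after the try/except). Output: UCV

Answer: UCV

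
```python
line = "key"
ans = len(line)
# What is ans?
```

Trace:
`line = "key"` → line = 'key'
`ans = len(line)` → ans = 3
So ans = 3

Answer: 3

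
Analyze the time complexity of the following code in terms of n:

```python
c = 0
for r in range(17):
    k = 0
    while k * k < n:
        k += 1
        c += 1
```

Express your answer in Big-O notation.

Each loop level contributes: 1 × √n. Multiplying the contributions gives O(√n).

Answer: O(√n)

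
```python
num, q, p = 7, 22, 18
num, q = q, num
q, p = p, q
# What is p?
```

Trace:
`num, q, p = 7, 22, 18` → num = 7; q = 22; p = 18
`num, q = q, num` → num = 22; q = 7
`q, p = p, q` → q = 18; p = 7
So p = 7

Answer: 7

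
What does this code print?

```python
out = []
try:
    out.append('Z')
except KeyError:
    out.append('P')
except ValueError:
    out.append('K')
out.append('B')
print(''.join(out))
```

Execution trace: 'Z' (try body, no exception) → 'B' (after the try/except). Output: ZB

Answer: ZB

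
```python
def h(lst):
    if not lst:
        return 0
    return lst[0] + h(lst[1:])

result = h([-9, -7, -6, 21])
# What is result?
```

(-9) + (-7) + (-6) + 21 + 0 = -1

Answer: -1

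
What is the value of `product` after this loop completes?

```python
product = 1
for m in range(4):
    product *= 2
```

2^4 = 16
`product` takes the values: 1 → 2 → 4 → 8 → 16

Answer: 16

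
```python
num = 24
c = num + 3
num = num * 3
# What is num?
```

Trace:
`num = 24` → num = 24
`c = num + 3` → c = 27
`num = num * 3` → num = 72
So num = 72

Answer: 72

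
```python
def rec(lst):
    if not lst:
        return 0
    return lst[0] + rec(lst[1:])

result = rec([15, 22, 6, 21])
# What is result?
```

15 + 22 + 6 + 21 + 0 = 64

Answer: 64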